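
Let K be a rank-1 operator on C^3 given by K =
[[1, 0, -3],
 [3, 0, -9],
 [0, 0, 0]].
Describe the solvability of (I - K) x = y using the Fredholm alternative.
(I - K) is singular (det(I - K) = 0, i.e. 1 ∈ sigma(K)). (I - K) x = y is solvable iff y ⊥ ker((I - K)^*) = span{(1, 0, -3)}, i.e. iff y_1 - 3y_3 = 0. When solvable, the solutions are x = y + c·(1, 3, 0), c arbitrary (ker(I - K) = span{(1, 3, 0)}, dimension 1).

K has rank 1, so it is an outer product K = u v^T: every row of K is a multiple of one row vector. Reading off the entries, u = (1, 3, 0) and v = (1, 0, -3) (row i of K equals u_i·v^T). A rank-one matrix u v^T satisfies K u = u (v·u) and kills the (2)-dimensional subspace v^⊥, so its characteristic polynomial is lambda^2 (lambda - v·u) with v·u = tr K = 1. Hence the eigenvalues of I - K are 1 (multiplicity 2) and 1 - (1) = 0, so det(I - K) = 0. (Direct check: I - K =
[[0, 0, 3],
 [-3, 1, 9],
 [0, 0, 1]]
has determinant 0.) So 1 is an eigenvalue of K and (I - K) is not invertible. The finite-dimensional Fredholm alternative says: either (I - K) is invertible, or ker(I - K) ≠ {0} and then range(I - K) = ker((I - K)^*)^⊥, with dim ker(I - K) = dim ker((I - K)^*). We are in the second case, so we need both kernels. Kernel of I - K: (I - K) u = u - u (v·u) = u - u = 0, so ker(I - K) = span{u} = span{(1, 3, 0)} (it is exactly 1-dimensional because rank(I - K) = 2). Kernel of the adjoint: K is real, so (I - K)^* = I - K^T = I - v u^T, and (I - v u^T) v = v - v (u·v) = 0; hence ker((I - K)^*) = span{v} = span{(1, 0, -3)}. Therefore (I - K) x = y is solvable iff <y, v> = 0, i.e. iff y_1 - 3y_3 = 0. When this holds, K y = u (v·y) = 0, so (I - K) y = y and x = y is a particular solution; the full solution set is the line x = y + c·u = y + c·(1, 3, 0), c ∈ C.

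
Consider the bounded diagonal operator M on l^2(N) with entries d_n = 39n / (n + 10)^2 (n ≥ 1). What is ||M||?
||M|| = 39/40 (attained at n = 10)

For M diagonal, ||M|| = sup_n |d_n|. Treat f(x) = 39x / (x + 10)^2 for real x > 0. By the quotient rule, f'(x) = 39(10 - x)/(x + 10)^3, which is positive for x < 10 and negative for x > 10. So f has a unique maximum at x = 10, and since 10 is a positive integer, the supremum over n ≥ 1 is attained at n = 10: d_10 = 39·10/(10 + 10)^2 = 39·10/400 = 39/40. Hence ||M|| = 39/40.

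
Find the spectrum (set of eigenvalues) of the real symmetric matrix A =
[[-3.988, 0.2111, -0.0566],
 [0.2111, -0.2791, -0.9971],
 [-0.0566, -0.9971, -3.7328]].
sigma(A) ≈ {-4, 0} (-4 with multiplicity 2)

A is real symmetric, so its spectrum consists of real eigenvalues. Expanding the characteristic polynomial of the displayed matrix gives
  det(λ I - A) = p(λ) = λ^3 + (8)λ^2 + (16)λ + (-0.0012).
Solving p(λ) = 0 yields eigenvalues ≈ -4, -4, 0. (A is shown rounded to 4 decimals, so these recover the underlying integer eigenvalues to within that precision.)
Verification: the trace of A = -8 equals the sum of eigenvalues -8, and det(A) ≈ 0.0012 matches the eigenvalue product 0.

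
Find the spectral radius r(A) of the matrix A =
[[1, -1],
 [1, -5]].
r(A) = (4 + sqrt(32))/2 ≈ 4.8284

The eigenvalues of A are the roots of its characteristic polynomial. With M = A (coefficients from the trace and determinant):
  p(λ) = det(λ I - M) = λ^2 + 4λ - 4.
For λ^2 + 4λ - 4 the discriminant is 32. It is nonnegative but not a perfect square, so the roots are real and irrational: λ = (-4 ± sqrt(32))/2 ≈ 0.8284, -4.8284.
Thus the eigenvalues (to 4 decimals) are 0.8284 (modulus 0.8284); -4.8284 (modulus 4.8284). The spectral radius is the largest modulus: r(A) = (4 + sqrt(32))/2 ≈ 4.8284. (Cross-check: r(A) ≤ ||A||_2 ≈ 5.2361; equality holds whenever A is normal, though it can also hold for some non-normal A.)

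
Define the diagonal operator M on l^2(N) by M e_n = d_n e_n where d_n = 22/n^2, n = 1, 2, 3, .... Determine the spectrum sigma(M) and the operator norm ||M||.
sigma(M) = {22/n^2 : n ≥ 1} ∪ {0}; ||M|| = 22

A bounded diagonal operator on l^2 with diagonal entries d_n has spectrum equal to the closure of {d_n : n ≥ 1}: every d_n is an eigenvalue (with eigenvector e_n), so {d_n} ⊂ sigma(M); the spectrum is closed, so its closure is too; and for lambda not in the closure, (M - lambda I) has bounded inverse (the diagonal entries 1/(d_n - lambda) are bounded). For our sequence d_n = 22/n^2, n = 1, 2, 3, ...:
  - {d_n} = {22/n^2 : n ≥ 1}; the only limit point is 0
  - closure = {22/n^2 : n ≥ 1} ∪ {0}
For the norm: a diagonal operator has ||M|| = sup_n |d_n|. Here d_n = 22/n^2 is positive and decreasing, so sup_n |d_n| = d_1 = 22. So ||M|| = 22.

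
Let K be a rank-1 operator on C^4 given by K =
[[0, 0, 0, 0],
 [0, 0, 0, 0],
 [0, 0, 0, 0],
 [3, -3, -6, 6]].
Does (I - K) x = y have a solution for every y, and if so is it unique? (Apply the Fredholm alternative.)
(I - K) is invertible (det(I - K) = -5 ≠ 0), so for every y in C^4 the equation (I - K) x = y has a unique solution.

K has rank 1, so it is an outer product K = u v^T: every row of K is a multiple of one row vector. Reading off the entries, u = (0, 0, 0, 3) and v = (1, -1, -2, 2) (row i of K equals u_i·v^T). A rank-one matrix u v^T satisfies K u = u (v·u) and kills the (3)-dimensional subspace v^⊥, so its characteristic polynomial is lambda^3 (lambda - v·u) with v·u = tr K = 6. Hence the eigenvalues of I - K are 1 (multiplicity 3) and 1 - (6) = -5, so det(I - K) = -5. (Direct check: I - K =
[[1, 0, 0, 0],
 [0, 1, 0, 0],
 [0, 0, 1, 0],
 [-3, 3, 6, -5]]
has determinant -5.) The finite-dimensional Fredholm alternative says: either (I - K) is invertible, or ker(I - K) ≠ {0} and then range(I - K) = ker((I - K)^*)^⊥, with dim ker(I - K) = dim ker((I - K)^*). Since det(I - K) ≠ 0, 1 is not an eigenvalue of K and ker(I - K) = {0}, so we are in the first case: for every y there is a unique x = (I - K)^(-1) y. Explicitly, by the Sherman–Morrison formula, (I - u v^T)^(-1) = I + u v^T/(1 - v·u), i.e. (I - K)^(-1) = I + K/(-5).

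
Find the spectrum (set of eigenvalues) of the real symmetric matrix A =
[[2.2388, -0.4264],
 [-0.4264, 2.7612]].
sigma(A) ≈ {2, 3}

A is real symmetric, so its spectrum consists of real eigenvalues. Expanding the characteristic polynomial of the displayed matrix gives
  det(λ I - A) = p(λ) = λ^2 + (-5)λ + (6).
Solving p(λ) = 0 yields eigenvalues ≈ 2, 3. (A is shown rounded to 4 decimals, so these recover the underlying integer eigenvalues to within that precision.)
Verification: the trace of A = 5 equals the sum of eigenvalues 5, and det(A) ≈ 6.0000 matches the eigenvalue product 6.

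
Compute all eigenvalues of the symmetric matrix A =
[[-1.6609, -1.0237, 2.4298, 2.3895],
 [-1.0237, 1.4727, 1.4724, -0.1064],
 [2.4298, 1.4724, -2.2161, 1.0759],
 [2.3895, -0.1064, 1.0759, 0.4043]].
sigma(A) ≈ {-5, -2, 2, 3}

A is real symmetric, so its spectrum consists of real eigenvalues. Expanding the characteristic polynomial of the displayed matrix gives
  det(λ I - A) = p(λ) = λ^4 + (2)λ^3 + (-19)λ^2 + (-8)λ + (59.9973).
Solving p(λ) = 0 yields eigenvalues ≈ -5, -2, 2, 3. (A is shown rounded to 4 decimals, so these recover the underlying integer eigenvalues to within that precision.)
Verification: the trace of A = -2 equals the sum of eigenvalues -2, and det(A) ≈ 59.9973 matches the eigenvalue product 60.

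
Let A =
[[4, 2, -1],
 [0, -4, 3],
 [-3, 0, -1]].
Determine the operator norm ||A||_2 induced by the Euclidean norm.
||A||_2 ≈ 5.9388 (= sqrt(largest eigenvalue of A^T A))

||A||_2 = sigma_max(A) = sqrt(lambda_max(A^T A)). Form the symmetric matrix M = A^T A =
[[25, 8, -1],
 [8, 20, -14],
 [-1, -14, 11]].
Its characteristic polynomial (trace, sum of principal 2x2 minors, determinant of M give the coefficients) is
  p(λ) = det(λ I - M) = λ^3 - 56λ^2 + 734λ - 100.
No integer candidate from the rational root theorem (±divisors of 100) is a root, so the roots are irrational. The cubic discriminant is Δ = 111222000 > 0, so there are three distinct real roots. p(0) = -100 and p(1) = 579 have opposite signs, so a root lies in (0, 1); Newton's method refines it to λ ≈ 0.1377. p(20) = 180 and p(21) = -121 have opposite signs, so a root lies in (20, 21); Newton's method refines it to λ ≈ 20.5935. p(35) = -135 and p(36) = 404 have opposite signs, so a root lies in (35, 36); Newton's method refines it to λ ≈ 35.2688. Check (Vieta): the three roots sum to 56, matching tr M = 56.
So the eigenvalues of A^T A are ≈ 0.1377, 20.5935, 35.2688 (all ≥ 0, as they must be for A^T A). The largest is λ_max ≈ 35.2688, hence ||A||_2 = sqrt(λ_max) ≈ 5.9388.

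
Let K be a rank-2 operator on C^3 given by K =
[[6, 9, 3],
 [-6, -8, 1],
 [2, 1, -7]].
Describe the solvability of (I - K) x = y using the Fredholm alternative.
(I - K) is invertible (det(I - K) = 23 ≠ 0), so for every y in C^3 the equation (I - K) x = y has a unique solution.

K has rank 2 and factors as K = U V^T = u1 v1^T + u2 v2^T with u1 = (3, -2, -1), v1 = (2, 3, 1), u2 = (0, -1, 2), v2 = (2, 2, -3) (multiplying out reproduces the displayed K). The nonzero eigenvalues of U V^T coincide with those of the 2 x 2 matrix G = V^T U = [[v1·u1, v1·u2], [v2·u1, v2·u2]] = [[-1, -1], [5, -8]], and by the Sylvester determinant identity det(I_3 - U V^T) = det(I_2 - V^T U) = det([[2, 1], [-5, 9]]) = (2)(9) - (1)(-5) = 23. (Direct check: I - K =
[[-5, -9, -3],
 [6, 9, -1],
 [-2, -1, 8]]
has determinant 23.) The finite-dimensional Fredholm alternative says: either (I - K) is invertible, or ker(I - K) ≠ {0} and then range(I - K) = ker((I - K)^*)^⊥, with dim ker(I - K) = dim ker((I - K)^*). Since det(I - K) ≠ 0, 1 is not an eigenvalue of K and ker(I - K) = {0}, so we are in the first case: for every y there is a unique x = (I - K)^(-1) y. (Explicitly, by the Woodbury identity, (I - U V^T)^(-1) = I + U (I_2 - G)^(-1) V^T.)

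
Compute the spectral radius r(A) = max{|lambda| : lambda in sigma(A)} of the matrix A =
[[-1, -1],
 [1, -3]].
r(A) = 2

The eigenvalues of A are the roots of its characteristic polynomial. With M = A (coefficients from the trace and determinant):
  p(λ) = det(λ I - M) = λ^2 + 4λ + 4.
For λ^2 + 4λ + 4 the discriminant is 0. It is a perfect square (0^2), so the roots are rational: λ = (-4 ± 0)/2 = -2, -2.
Thus the eigenvalues (to 4 decimals) are -2 (modulus 2). The spectral radius is the largest modulus: r(A) = 2. (Cross-check: r(A) ≤ ||A||_2 ≈ 3.2361; equality holds whenever A is normal, though it can also hold for some non-normal A.)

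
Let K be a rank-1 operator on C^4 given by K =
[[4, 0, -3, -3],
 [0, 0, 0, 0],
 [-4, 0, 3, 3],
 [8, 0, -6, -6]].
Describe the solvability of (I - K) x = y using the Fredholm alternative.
(I - K) is singular (det(I - K) = 0, i.e. 1 ∈ sigma(K)). (I - K) x = y is solvable iff y ⊥ ker((I - K)^*) = span{(4, 0, -3, -3)}, i.e. iff 4y_1 - 3y_3 - 3y_4 = 0. When solvable, the solutions are x = y + c·(1, 0, -1, 2), c arbitrary (ker(I - K) = span{(1, 0, -1, 2)}, dimension 1).

K has rank 1, so it is an outer product K = u v^T: every row of K is a multiple of one row vector. Reading off the entries, u = (1, 0, -1, 2) and v = (4, 0, -3, -3) (row i of K equals u_i·v^T). A rank-one matrix u v^T satisfies K u = u (v·u) and kills the (3)-dimensional subspace v^⊥, so its characteristic polynomial is lambda^3 (lambda - v·u) with v·u = tr K = 1. Hence the eigenvalues of I - K are 1 (multiplicity 3) and 1 - (1) = 0, so det(I - K) = 0. (Direct check: I - K =
[[-3, 0, 3, 3],
 [0, 1, 0, 0],
 [4, 0, -2, -3],
 [-8, 0, 6, 7]]
has determinant 0.) So 1 is an eigenvalue of K and (I - K) is not invertible. The finite-dimensional Fredholm alternative says: either (I - K) is invertible, or ker(I - K) ≠ {0} and then range(I - K) = ker((I - K)^*)^⊥, with dim ker(I - K) = dim ker((I - K)^*). We are in the second case, so we need both kernels. Kernel of I - K: (I - K) u = u - u (v·u) = u - u = 0, so ker(I - K) = span{u} = span{(1, 0, -1, 2)} (it is exactly 1-dimensional because rank(I - K) = 3). Kernel of the adjoint: K is real, so (I - K)^* = I - K^T = I - v u^T, and (I - v u^T) v = v - v (u·v) = 0; hence ker((I - K)^*) = span{v} = span{(4, 0, -3, -3)}. Therefore (I - K) x = y is solvable iff <y, v> = 0, i.e. iff 4y_1 - 3y_3 - 3y_4 = 0. When this holds, K y = u (v·y) = 0, so (I - K) y = y and x = y is a particular solution; the full solution set is the line x = y + c·u = y + c·(1, 0, -1, 2), c ∈ C.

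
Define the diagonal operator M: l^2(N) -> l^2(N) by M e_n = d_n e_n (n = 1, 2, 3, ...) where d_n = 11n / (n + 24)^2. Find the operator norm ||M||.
||M|| = 11/96 (attained at n = 24)

For M diagonal, ||M|| = sup_n |d_n|. Treat f(x) = 11x / (x + 24)^2 for real x > 0. By the quotient rule, f'(x) = 11(24 - x)/(x + 24)^3, which is positive for x < 24 and negative for x > 24. So f has a unique maximum at x = 24, and since 24 is a positive integer, the supremum over n ≥ 1 is attained at n = 24: d_24 = 11·24/(24 + 24)^2 = 11·24/2304 = 11/96. Hence ||M|| = 11/96.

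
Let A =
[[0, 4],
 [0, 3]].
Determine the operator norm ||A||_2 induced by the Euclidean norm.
||A||_2 = 5 (= sqrt(largest eigenvalue of A^T A))

||A||_2 = sigma_max(A) = sqrt(lambda_max(A^T A)). Form the symmetric matrix M = A^T A =
[[0, 0],
 [0, 25]].
Its characteristic polynomial (trace, determinant of M give the coefficients) is
  p(λ) = det(λ I - M) = λ^2 - 25λ.
For λ^2 - 25λ the discriminant is 625. It is a perfect square (25^2), so the roots are rational: λ = (25 ± 25)/2 = 25, 0.
So the eigenvalues of A^T A are ≈ 0, 25 (all ≥ 0, as they must be for A^T A). The largest is λ_max = 25, hence ||A||_2 = sqrt(λ_max) = 5.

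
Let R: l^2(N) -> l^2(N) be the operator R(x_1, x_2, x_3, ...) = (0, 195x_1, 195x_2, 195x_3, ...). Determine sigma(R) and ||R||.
sigma(R) = closed disk {z in C : |z| ≤ 195}; ||R|| = 195

Note R = 195·U where U is the unit right shift (U x)_k = x_{k-1} (with x_0 := 0); so ||R|| = 195||U|| and sigma(R) = 195·sigma(U). ||R x||^2 = sum_{k≥1} |195x_k|^2 = 38025||x||^2, so ||R|| = 195 and sigma(R) ⊂ {|z| ≤ 195}. For any |lambda| < 195, the equation (R - lambda I) x = 0 forces x_1 = 0, then 195x_k = lambda x_{k+1} ⇒ x = 0, so R has no eigenvalues. But (R - lambda I) is not surjective for |lambda| < 195: solving (R - lambda I) x = e_1 would require x_n proportional to (lambda/195)^(-n), which is not in l^2. So every |lambda| < 195 lies in the residual spectrum. The boundary |lambda| = 195 is in the approximate point spectrum (the spectrum is closed). Hence sigma(R) is the closed disk of radius 195.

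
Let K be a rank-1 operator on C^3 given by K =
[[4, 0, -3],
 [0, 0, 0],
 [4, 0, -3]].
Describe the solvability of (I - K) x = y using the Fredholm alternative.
(I - K) is singular (det(I - K) = 0, i.e. 1 ∈ sigma(K)). (I - K) x = y is solvable iff y ⊥ ker((I - K)^*) = span{(4, 0, -3)}, i.e. iff 4y_1 - 3y_3 = 0. When solvable, the solutions are x = y + c·(1, 0, 1), c arbitrary (ker(I - K) = span{(1, 0, 1)}, dimension 1).

K has rank 1, so it is an outer product K = u v^T: every row of K is a multiple of one row vector. Reading off the entries, u = (1, 0, 1) and v = (4, 0, -3) (row i of K equals u_i·v^T). A rank-one matrix u v^T satisfies K u = u (v·u) and kills the (2)-dimensional subspace v^⊥, so its characteristic polynomial is lambda^2 (lambda - v·u) with v·u = tr K = 1. Hence the eigenvalues of I - K are 1 (multiplicity 2) and 1 - (1) = 0, so det(I - K) = 0. (Direct check: I - K =
[[-3, 0, 3],
 [0, 1, 0],
 [-4, 0, 4]]
has determinant 0.) So 1 is an eigenvalue of K and (I - K) is not invertible. The finite-dimensional Fredholm alternative says: either (I - K) is invertible, or ker(I - K) ≠ {0} and then range(I - K) = ker((I - K)^*)^⊥, with dim ker(I - K) = dim ker((I - K)^*). We are in the second case, so we need both kernels. Kernel of I - K: (I - K) u = u - u (v·u) = u - u = 0, so ker(I - K) = span{u} = span{(1, 0, 1)} (it is exactly 1-dimensional because rank(I - K) = 2). Kernel of the adjoint: K is real, so (I - K)^* = I - K^T = I - v u^T, and (I - v u^T) v = v - v (u·v) = 0; hence ker((I - K)^*) = span{v} = span{(4, 0, -3)}. Therefore (I - K) x = y is solvable iff <y, v> = 0, i.e. iff 4y_1 - 3y_3 = 0. When this holds, K y = u (v·y) = 0, so (I - K) y = y and x = y is a particular solution; the full solution set is the line x = y + c·u = y + c·(1, 0, 1), c ∈ C.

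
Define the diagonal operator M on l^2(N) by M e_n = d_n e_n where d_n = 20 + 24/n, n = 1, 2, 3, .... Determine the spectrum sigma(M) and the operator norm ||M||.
sigma(M) = {20 + 24/n : n ≥ 1} ∪ {20}; ||M|| = 44

A bounded diagonal operator on l^2 with diagonal entries d_n has spectrum equal to the closure of {d_n : n ≥ 1}: every d_n is an eigenvalue (with eigenvector e_n), so {d_n} ⊂ sigma(M); the spectrum is closed, so its closure is too; and for lambda not in the closure, (M - lambda I) has bounded inverse (the diagonal entries 1/(d_n - lambda) are bounded). For our sequence d_n = 20 + 24/n, n = 1, 2, 3, ...:
  - {d_n} = {20 + 24/n : n ≥ 1}; the only limit point is 20
  - closure = {20 + 24/n : n ≥ 1} ∪ {20}
For the norm: a diagonal operator has ||M|| = sup_n |d_n|. Here d_n = 20 + 24/n is positive and decreasing, so sup_n |d_n| = d_1 = 20 + 24 = 44. So ||M|| = 44.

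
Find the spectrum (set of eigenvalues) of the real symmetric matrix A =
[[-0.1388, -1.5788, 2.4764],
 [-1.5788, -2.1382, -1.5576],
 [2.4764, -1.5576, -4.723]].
sigma(A) ≈ {-6, -3, 2}

A is real symmetric, so its spectrum consists of real eigenvalues. Expanding the characteristic polynomial of the displayed matrix gives
  det(λ I - A) = p(λ) = λ^3 + (7)λ^2 + (0)λ + (-36).
Solving p(λ) = 0 yields eigenvalues ≈ -6, -3, 2. (A is shown rounded to 4 decimals, so these recover the underlying integer eigenvalues to within that precision.)
Verification: the trace of A = -7 equals the sum of eigenvalues -7, and det(A) ≈ 35.9999 matches the eigenvalue product 36.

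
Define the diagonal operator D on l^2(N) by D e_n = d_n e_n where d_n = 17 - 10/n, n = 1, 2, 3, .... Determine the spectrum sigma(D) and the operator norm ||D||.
sigma(D) = {17 - 10/n : n ≥ 1} ∪ {17}; ||D|| = 17

A bounded diagonal operator on l^2 with diagonal entries d_n has spectrum equal to the closure of {d_n : n ≥ 1}: every d_n is an eigenvalue (with eigenvector e_n), so {d_n} ⊂ sigma(D); the spectrum is closed, so its closure is too; and for lambda not in the closure, (D - lambda I) has bounded inverse (the diagonal entries 1/(d_n - lambda) are bounded). For our sequence d_n = 17 - 10/n, n = 1, 2, 3, ...:
  - {d_n} = {17 - 10/n : n ≥ 1}; the only limit point is 17
  - closure = {17 - 10/n : n ≥ 1} ∪ {17}
For the norm: a diagonal operator has ||D|| = sup_n |d_n|. Here d_n = 17 - 10/n increases monotonically from d_1 = 7 toward 17, with all terms in [7, 17); so sup_n |d_n| = 17 (the supremum is the limit, not attained). So ||D|| = 17.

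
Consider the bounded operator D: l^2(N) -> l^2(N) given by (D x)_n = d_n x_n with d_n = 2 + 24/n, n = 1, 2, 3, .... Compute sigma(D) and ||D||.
sigma(D) = {2 + 24/n : n ≥ 1} ∪ {2}; ||D|| = 26

A bounded diagonal operator on l^2 with diagonal entries d_n has spectrum equal to the closure of {d_n : n ≥ 1}: every d_n is an eigenvalue (with eigenvector e_n), so {d_n} ⊂ sigma(D); the spectrum is closed, so its closure is too; and for lambda not in the closure, (D - lambda I) has bounded inverse (the diagonal entries 1/(d_n - lambda) are bounded). For our sequence d_n = 2 + 24/n, n = 1, 2, 3, ...:
  - {d_n} = {2 + 24/n : n ≥ 1}; the only limit point is 2
  - closure = {2 + 24/n : n ≥ 1} ∪ {2}
For the norm: a diagonal operator has ||D|| = sup_n |d_n|. Here d_n = 2 + 24/n is positive and decreasing, so sup_n |d_n| = d_1 = 2 + 24 = 26. So ||D|| = 26.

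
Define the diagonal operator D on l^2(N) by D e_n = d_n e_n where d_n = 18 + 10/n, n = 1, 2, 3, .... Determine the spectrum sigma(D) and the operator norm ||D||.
sigma(D) = {18 + 10/n : n ≥ 1} ∪ {18}; ||D|| = 28

A bounded diagonal operator on l^2 with diagonal entries d_n has spectrum equal to the closure of {d_n : n ≥ 1}: every d_n is an eigenvalue (with eigenvector e_n), so {d_n} ⊂ sigma(D); the spectrum is closed, so its closure is too; and for lambda not in the closure, (D - lambda I) has bounded inverse (the diagonal entries 1/(d_n - lambda) are bounded). For our sequence d_n = 18 + 10/n, n = 1, 2, 3, ...:
  - {d_n} = {18 + 10/n : n ≥ 1}; the only limit point is 18
  - closure = {18 + 10/n : n ≥ 1} ∪ {18}
For the norm: a diagonal operator has ||D|| = sup_n |d_n|. Here d_n = 18 + 10/n is positive and decreasing, so sup_n |d_n| = d_1 = 18 + 10 = 28. So ||D|| = 28.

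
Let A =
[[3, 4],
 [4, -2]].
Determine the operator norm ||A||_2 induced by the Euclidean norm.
||A||_2 = sqrt((45 + sqrt(89))/2) ≈ 5.217 (= sqrt(largest eigenvalue of A^T A))

||A||_2 = sigma_max(A) = sqrt(lambda_max(A^T A)). Form the symmetric matrix M = A^T A =
[[25, 4],
 [4, 20]].
Its characteristic polynomial (trace, determinant of M give the coefficients) is
  p(λ) = det(λ I - M) = λ^2 - 45λ + 484.
For λ^2 - 45λ + 484 the discriminant is 89. It is nonnegative but not a perfect square, so the roots are real and irrational: λ = (45 ± sqrt(89))/2 ≈ 27.217, 17.783.
So the eigenvalues of A^T A are ≈ 17.783, 27.217 (all ≥ 0, as they must be for A^T A). The largest is λ_max = (45 + sqrt(89))/2 ≈ 27.217, hence ||A||_2 = sqrt(λ_max) = sqrt((45 + sqrt(89))/2) ≈ 5.217.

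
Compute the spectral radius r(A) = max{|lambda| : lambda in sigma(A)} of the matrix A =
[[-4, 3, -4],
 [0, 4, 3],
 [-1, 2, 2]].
r(A) ≈ 5.5935

The eigenvalues of A are the roots of its characteristic polynomial. With M = A (coefficients from the trace, the sum of principal 2x2 minors, and det A):
  p(λ) = det(λ I - M) = λ^3 - 2λ^2 - 26λ + 33.
No integer candidate from the rational root theorem (±divisors of 33) is a root, so the roots are irrational. The cubic discriminant is Δ = 75549 > 0, so there are three distinct real roots. p(-5) = -12 and p(-4) = 41 have opposite signs, so a root lies in (-5, -4); Newton's method refines it to λ ≈ -4.818. p(1) = 6 and p(2) = -19 have opposite signs, so a root lies in (1, 2); Newton's method refines it to λ ≈ 1.2245. p(5) = -22 and p(6) = 21 have opposite signs, so a root lies in (5, 6); Newton's method refines it to λ ≈ 5.5935. Check (Vieta): the three roots sum to 2, matching tr M = 2.
Thus the eigenvalues (to 4 decimals) are -4.818 (modulus 4.818); 1.2245 (modulus 1.2245); 5.5935 (modulus 5.5935). The spectral radius is the largest modulus: r(A) ≈ 5.5935. (Cross-check: r(A) ≤ ||A||_2 ≈ 6.4186; equality holds whenever A is normal, though it can also hold for some non-normal A.)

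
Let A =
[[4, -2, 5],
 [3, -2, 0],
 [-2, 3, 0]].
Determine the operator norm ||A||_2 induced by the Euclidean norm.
||A||_2 ≈ 7.647 (= sqrt(largest eigenvalue of A^T A))

||A||_2 = sigma_max(A) = sqrt(lambda_max(A^T A)). Form the symmetric matrix M = A^T A =
[[29, -20, 20],
 [-20, 17, -10],
 [20, -10, 25]].
Its characteristic polynomial (trace, sum of principal 2x2 minors, determinant of M give the coefficients) is
  p(λ) = det(λ I - M) = λ^3 - 71λ^2 + 743λ - 625.
No integer candidate from the rational root theorem (±divisors of 625) is a root, so the roots are irrational. The cubic discriminant is Δ = 830336256 > 0, so there are three distinct real roots. p(0) = -625 and p(1) = 48 have opposite signs, so a root lies in (0, 1); Newton's method refines it to λ ≈ 0.9212. p(11) = 288 and p(12) = -205 have opposite signs, so a root lies in (11, 12); Newton's method refines it to λ ≈ 11.6019. p(58) = -1263 and p(59) = 1440 have opposite signs, so a root lies in (58, 59); Newton's method refines it to λ ≈ 58.4769. Check (Vieta): the three roots sum to 71, matching tr M = 71.
So the eigenvalues of A^T A are ≈ 0.9212, 11.6019, 58.4769 (all ≥ 0, as they must be for A^T A). The largest is λ_max ≈ 58.4769, hence ||A||_2 = sqrt(λ_max) ≈ 7.647.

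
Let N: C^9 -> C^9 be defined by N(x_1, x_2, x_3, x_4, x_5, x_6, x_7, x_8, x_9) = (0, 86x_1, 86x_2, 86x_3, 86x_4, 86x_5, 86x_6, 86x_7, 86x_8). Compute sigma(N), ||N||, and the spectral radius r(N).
sigma(N) = {0}; ||N|| = 86; r(N) = 0. (N is nilpotent with N^9 = 0.)

On C^9, N is a strictly lower-triangular matrix with 86 on the subdiagonal and zeros elsewhere, so its characteristic polynomial is lambda^9 and every eigenvalue is 0: sigma(N) = {0}. For the operator norm, N e_i = 86e_{i+1} for i = 1, ..., 8 and N e_9 = 0, so the singular values of N are 86 (with multiplicity 8) and 0; hence ||N|| = 86. The spectral radius r(N) = max|lambda| = 0. Note ||N|| > r(N) — characteristic of non-normal nilpotent operators. Indeed N^9 = 0.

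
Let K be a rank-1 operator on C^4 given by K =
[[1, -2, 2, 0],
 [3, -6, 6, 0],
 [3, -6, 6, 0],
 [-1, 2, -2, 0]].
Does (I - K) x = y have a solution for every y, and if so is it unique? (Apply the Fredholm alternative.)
(I - K) is singular (det(I - K) = 0, i.e. 1 ∈ sigma(K)). (I - K) x = y is solvable iff y ⊥ ker((I - K)^*) = span{(1, -2, 2, 0)}, i.e. iff y_1 - 2y_2 + 2y_3 = 0. When solvable, the solutions are x = y + c·(1, 3, 3, -1), c arbitrary (ker(I - K) = span{(1, 3, 3, -1)}, dimension 1).

K has rank 1, so it is an outer product K = u v^T: every row of K is a multiple of one row vector. Reading off the entries, u = (1, 3, 3, -1) and v = (1, -2, 2, 0) (row i of K equals u_i·v^T). A rank-one matrix u v^T satisfies K u = u (v·u) and kills the (3)-dimensional subspace v^⊥, so its characteristic polynomial is lambda^3 (lambda - v·u) with v·u = tr K = 1. Hence the eigenvalues of I - K are 1 (multiplicity 3) and 1 - (1) = 0, so det(I - K) = 0. (Direct check: I - K =
[[0, 2, -2, 0],
 [-3, 7, -6, 0],
 [-3, 6, -5, 0],
 [1, -2, 2, 1]]
has determinant 0.) So 1 is an eigenvalue of K and (I - K) is not invertible. The finite-dimensional Fredholm alternative says: either (I - K) is invertible, or ker(I - K) ≠ {0} and then range(I - K) = ker((I - K)^*)^⊥, with dim ker(I - K) = dim ker((I - K)^*). We are in the second case, so we need both kernels. Kernel of I - K: (I - K) u = u - u (v·u) = u - u = 0, so ker(I - K) = span{u} = span{(1, 3, 3, -1)} (it is exactly 1-dimensional because rank(I - K) = 3). Kernel of the adjoint: K is real, so (I - K)^* = I - K^T = I - v u^T, and (I - v u^T) v = v - v (u·v) = 0; hence ker((I - K)^*) = span{v} = span{(1, -2, 2, 0)}. Therefore (I - K) x = y is solvable iff <y, v> = 0, i.e. iff y_1 - 2y_2 + 2y_3 = 0. When this holds, K y = u (v·y) = 0, so (I - K) y = y and x = y is a particular solution; the full solution set is the line x = y + c·u = y + c·(1, 3, 3, -1), c ∈ C.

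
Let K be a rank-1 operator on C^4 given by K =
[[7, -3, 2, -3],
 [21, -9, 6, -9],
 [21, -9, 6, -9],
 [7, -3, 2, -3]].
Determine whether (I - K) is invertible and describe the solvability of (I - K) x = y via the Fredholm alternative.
(I - K) is singular (det(I - K) = 0, i.e. 1 ∈ sigma(K)). (I - K) x = y is solvable iff y ⊥ ker((I - K)^*) = span{(7, -3, 2, -3)}, i.e. iff 7y_1 - 3y_2 + 2y_3 - 3y_4 = 0. When solvable, the solutions are x = y + c·(1, 3, 3, 1), c arbitrary (ker(I - K) = span{(1, 3, 3, 1)}, dimension 1).

K has rank 1, so it is an outer product K = u v^T: every row of K is a multiple of one row vector. Reading off the entries, u = (1, 3, 3, 1) and v = (7, -3, 2, -3) (row i of K equals u_i·v^T). A rank-one matrix u v^T satisfies K u = u (v·u) and kills the (3)-dimensional subspace v^⊥, so its characteristic polynomial is lambda^3 (lambda - v·u) with v·u = tr K = 1. Hence the eigenvalues of I - K are 1 (multiplicity 3) and 1 - (1) = 0, so det(I - K) = 0. (Direct check: I - K =
[[-6, 3, -2, 3],
 [-21, 10, -6, 9],
 [-21, 9, -5, 9],
 [-7, 3, -2, 4]]
has determinant 0.) So 1 is an eigenvalue of K and (I - K) is not invertible. The finite-dimensional Fredholm alternative says: either (I - K) is invertible, or ker(I - K) ≠ {0} and then range(I - K) = ker((I - K)^*)^⊥, with dim ker(I - K) = dim ker((I - K)^*). We are in the second case, so we need both kernels. Kernel of I - K: (I - K) u = u - u (v·u) = u - u = 0, so ker(I - K) = span{u} = span{(1, 3, 3, 1)} (it is exactly 1-dimensional because rank(I - K) = 3). Kernel of the adjoint: K is real, so (I - K)^* = I - K^T = I - v u^T, and (I - v u^T) v = v - v (u·v) = 0; hence ker((I - K)^*) = span{v} = span{(7, -3, 2, -3)}. Therefore (I - K) x = y is solvable iff <y, v> = 0, i.e. iff 7y_1 - 3y_2 + 2y_3 - 3y_4 = 0. When this holds, K y = u (v·y) = 0, so (I - K) y = y and x = y is a particular solution; the full solution set is the line x = y + c·u = y + c·(1, 3, 3, 1), c ∈ C.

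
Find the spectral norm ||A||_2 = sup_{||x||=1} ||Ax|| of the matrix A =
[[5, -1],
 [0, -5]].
||A||_2 = sqrt((51 + sqrt(101))/2) ≈ 5.5249 (= sqrt(largest eigenvalue of A^T A))

||A||_2 = sigma_max(A) = sqrt(lambda_max(A^T A)). Form the symmetric matrix M = A^T A =
[[25, -5],
 [-5, 26]].
Its characteristic polynomial (trace, determinant of M give the coefficients) is
  p(λ) = det(λ I - M) = λ^2 - 51λ + 625.
For λ^2 - 51λ + 625 the discriminant is 101. It is nonnegative but not a perfect square, so the roots are real and irrational: λ = (51 ± sqrt(101))/2 ≈ 30.5249, 20.4751.
So the eigenvalues of A^T A are ≈ 20.4751, 30.5249 (all ≥ 0, as they must be for A^T A). The largest is λ_max = (51 + sqrt(101))/2 ≈ 30.5249, hence ||A||_2 = sqrt(λ_max) = sqrt((51 + sqrt(101))/2) ≈ 5.5249.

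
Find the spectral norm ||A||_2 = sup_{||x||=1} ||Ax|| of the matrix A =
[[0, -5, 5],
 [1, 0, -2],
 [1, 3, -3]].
||A||_2 ≈ 8.3984 (= sqrt(largest eigenvalue of A^T A))

||A||_2 = sigma_max(A) = sqrt(lambda_max(A^T A)). Form the symmetric matrix M = A^T A =
[[2, 3, -5],
 [3, 34, -34],
 [-5, -34, 38]].
Its characteristic polynomial (trace, sum of principal 2x2 minors, determinant of M give the coefficients) is
  p(λ) = det(λ I - M) = λ^3 - 74λ^2 + 246λ - 100.
No integer candidate from the rational root theorem (±divisors of 100) is a root, so the roots are irrational. The cubic discriminant is Δ = 142245472 > 0, so there are three distinct real roots. p(0) = -100 and p(1) = 73 have opposite signs, so a root lies in (0, 1); Newton's method refines it to λ ≈ 0.4735. p(2) = 104 and p(3) = -1 have opposite signs, so a root lies in (2, 3); Newton's method refines it to λ ≈ 2.9941. p(70) = -2480 and p(71) = 2243 have opposite signs, so a root lies in (70, 71); Newton's method refines it to λ ≈ 70.5323. Check (Vieta): the three roots sum to 74, matching tr M = 74.
So the eigenvalues of A^T A are ≈ 0.4735, 2.9941, 70.5323 (all ≥ 0, as they must be for A^T A). The largest is λ_max ≈ 70.5323, hence ||A||_2 = sqrt(λ_max) ≈ 8.3984.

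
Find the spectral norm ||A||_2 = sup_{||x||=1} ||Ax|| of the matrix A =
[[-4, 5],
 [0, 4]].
||A||_2 = sqrt((57 + sqrt(2225))/2) ≈ 7.217 (= sqrt(largest eigenvalue of A^T A))

||A||_2 = sigma_max(A) = sqrt(lambda_max(A^T A)). Form the symmetric matrix M = A^T A =
[[16, -20],
 [-20, 41]].
Its characteristic polynomial (trace, determinant of M give the coefficients) is
  p(λ) = det(λ I - M) = λ^2 - 57λ + 256.
For λ^2 - 57λ + 256 the discriminant is 2225. It is nonnegative but not a perfect square, so the roots are real and irrational: λ = (57 ± sqrt(2225))/2 ≈ 52.085, 4.915.
So the eigenvalues of A^T A are ≈ 4.915, 52.085 (all ≥ 0, as they must be for A^T A). The largest is λ_max = (57 + sqrt(2225))/2 ≈ 52.085, hence ||A||_2 = sqrt(λ_max) = sqrt((57 + sqrt(2225))/2) ≈ 7.217.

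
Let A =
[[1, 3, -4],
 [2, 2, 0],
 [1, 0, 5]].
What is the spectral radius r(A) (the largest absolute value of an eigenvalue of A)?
r(A) ≈ 4.4862

The eigenvalues of A are the roots of its characteristic polynomial. With M = A (coefficients from the trace, the sum of principal 2x2 minors, and det A):
  p(λ) = det(λ I - M) = λ^3 - 8λ^2 + 15λ + 12.
No integer candidate from the rational root theorem (±divisors of 12) is a root, so the roots are irrational. The cubic discriminant is Δ = -4332 < 0, so there is one real root and a complex-conjugate pair. p(-1) = -12 and p(0) = 12 have opposite signs, so a root lies in (-1, 0); Newton's method refines it to λ ≈ -0.5963. Dividing out (λ - (-0.5963)) leaves approximately λ^2 - 8.5963λ + 20.1256. For λ^2 - 8.5963λ + 20.1256 the discriminant is -6.6067. It is negative, so the remaining roots are the complex-conjugate pair λ ≈ 4.2981 ± 1.2852i. Their product equals the constant term, so |λ|^2 ≈ 20.1256 and |λ| ≈ 4.4862.
Thus the eigenvalues (to 4 decimals) are -0.5963 (modulus 0.5963); 4.2981 ± 1.2852i (modulus 4.4862). The spectral radius is the largest modulus: r(A) ≈ 4.4862. (Cross-check: r(A) ≤ ||A||_2 ≈ 6.7452; equality holds whenever A is normal, though it can also hold for some non-normal A.)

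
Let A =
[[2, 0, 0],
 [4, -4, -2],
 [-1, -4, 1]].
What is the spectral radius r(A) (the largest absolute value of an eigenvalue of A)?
r(A) = (3 + sqrt(57))/2 ≈ 5.2749

The eigenvalues of A are the roots of its characteristic polynomial. With M = A (coefficients from the trace, the sum of principal 2x2 minors, and det A):
  p(λ) = det(λ I - M) = λ^3 + λ^2 - 18λ + 24.
By the rational root theorem any rational root is an integer divisor of 24. Testing λ = 2: p(2) = 8 + 4 - 36 + 24 = 0, so λ = 2 is a root. Dividing out (λ - 2) leaves p(λ) = (λ - 2)(λ^2 + 3λ - 12). For λ^2 + 3λ - 12 the discriminant is 57. It is nonnegative but not a perfect square, so the roots are real and irrational: λ = (-3 ± sqrt(57))/2 ≈ 2.2749, -5.2749.
Thus the eigenvalues (to 4 decimals) are 2.2749 (modulus 2.2749); -5.2749 (modulus 5.2749); 2 (modulus 2). The spectral radius is the largest modulus: r(A) = (3 + sqrt(57))/2 ≈ 5.2749. (Cross-check: r(A) ≤ ||A||_2 ≈ 6.4501; equality holds whenever A is normal, though it can also hold for some non-normal A.)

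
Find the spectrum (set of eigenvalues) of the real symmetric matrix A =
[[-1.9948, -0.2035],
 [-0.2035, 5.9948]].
sigma(A) ≈ {-2, 6}

A is real symmetric, so its spectrum consists of real eigenvalues. Expanding the characteristic polynomial of the displayed matrix gives
  det(λ I - A) = p(λ) = λ^2 + (-4)λ + (-12).
Solving p(λ) = 0 yields eigenvalues ≈ -2, 6. (A is shown rounded to 4 decimals, so these recover the underlying integer eigenvalues to within that precision.)
Verification: the trace of A = 4 equals the sum of eigenvalues 4, and det(A) ≈ -11.9998 matches the eigenvalue product -12.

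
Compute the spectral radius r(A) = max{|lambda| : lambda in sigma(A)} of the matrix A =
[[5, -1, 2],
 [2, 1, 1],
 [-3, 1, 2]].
r(A) ≈ 3.7111

The eigenvalues of A are the roots of its characteristic polynomial. With M = A (coefficients from the trace, the sum of principal 2x2 minors, and det A):
  p(λ) = det(λ I - M) = λ^3 - 8λ^2 + 24λ - 22.
No integer candidate from the rational root theorem (±divisors of 22) is a root, so the roots are irrational. The cubic discriminant is Δ = -524 < 0, so there is one real root and a complex-conjugate pair. p(1) = -5 and p(2) = 2 have opposite signs, so a root lies in (1, 2); Newton's method refines it to λ ≈ 1.5974. Dividing out (λ - (1.5974)) leaves approximately λ^2 - 6.4026λ + 13.7726. For λ^2 - 6.4026λ + 13.7726 the discriminant is -14.0968. It is negative, so the remaining roots are the complex-conjugate pair λ ≈ 3.2013 ± 1.8773i. Their product equals the constant term, so |λ|^2 ≈ 13.7726 and |λ| ≈ 3.7111.
Thus the eigenvalues (to 4 decimals) are 1.5974 (modulus 1.5974); 3.2013 ± 1.8773i (modulus 3.7111). The spectral radius is the largest modulus: r(A) ≈ 3.7111. (Cross-check: r(A) ≤ ||A||_2 ≈ 6.33; equality holds whenever A is normal, though it can also hold for some non-normal A.)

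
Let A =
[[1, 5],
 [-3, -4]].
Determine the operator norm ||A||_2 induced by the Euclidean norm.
||A||_2 = sqrt((51 + sqrt(2117))/2) ≈ 6.9646 (= sqrt(largest eigenvalue of A^T A))

||A||_2 = sigma_max(A) = sqrt(lambda_max(A^T A)). Form the symmetric matrix M = A^T A =
[[10, 17],
 [17, 41]].
Its characteristic polynomial (trace, determinant of M give the coefficients) is
  p(λ) = det(λ I - M) = λ^2 - 51λ + 121.
For λ^2 - 51λ + 121 the discriminant is 2117. It is nonnegative but not a perfect square, so the roots are real and irrational: λ = (51 ± sqrt(2117))/2 ≈ 48.5054, 2.4946.
So the eigenvalues of A^T A are ≈ 2.4946, 48.5054 (all ≥ 0, as they must be for A^T A). The largest is λ_max = (51 + sqrt(2117))/2 ≈ 48.5054, hence ||A||_2 = sqrt(λ_max) = sqrt((51 + sqrt(2117))/2) ≈ 6.9646.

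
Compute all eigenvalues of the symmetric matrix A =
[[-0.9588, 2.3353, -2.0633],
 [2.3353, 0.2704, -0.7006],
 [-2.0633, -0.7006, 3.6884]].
sigma(A) ≈ {-3, 1, 5}

A is real symmetric, so its spectrum consists of real eigenvalues. Expanding the characteristic polynomial of the displayed matrix gives
  det(λ I - A) = p(λ) = λ^3 + (-3)λ^2 + (-13)λ + (15).
Solving p(λ) = 0 yields eigenvalues ≈ -3, 1, 5. (A is shown rounded to 4 decimals, so these recover the underlying integer eigenvalues to within that precision.)
Verification: the trace of A = 3 equals the sum of eigenvalues 3, and det(A) ≈ -15.0004 matches the eigenvalue product -15.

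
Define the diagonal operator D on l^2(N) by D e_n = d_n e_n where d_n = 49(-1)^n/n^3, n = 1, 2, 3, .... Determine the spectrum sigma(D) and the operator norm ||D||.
sigma(D) = {49(-1)^n/n^3 : n ≥ 1} ∪ {0}; ||D|| = 49

A bounded diagonal operator on l^2 with diagonal entries d_n has spectrum equal to the closure of {d_n : n ≥ 1}: every d_n is an eigenvalue (with eigenvector e_n), so {d_n} ⊂ sigma(D); the spectrum is closed, so its closure is too; and for lambda not in the closure, (D - lambda I) has bounded inverse (the diagonal entries 1/(d_n - lambda) are bounded). For our sequence d_n = 49(-1)^n/n^3, n = 1, 2, 3, ...:
  - {d_n} = {49(-1)^n/n^3 : n ≥ 1}; the only limit point is 0
  - closure = {49(-1)^n/n^3 : n ≥ 1} ∪ {0}
For the norm: a diagonal operator has ||D|| = sup_n |d_n|. Here |d_n| = 49/n^3 is decreasing, so sup_n |d_n| = |d_1| = 49. So ||D|| = 49.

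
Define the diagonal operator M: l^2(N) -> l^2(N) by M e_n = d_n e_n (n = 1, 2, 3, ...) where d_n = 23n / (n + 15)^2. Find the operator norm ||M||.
||M|| = 23/60 (attained at n = 15)

For M diagonal, ||M|| = sup_n |d_n|. Treat f(x) = 23x / (x + 15)^2 for real x > 0. By the quotient rule, f'(x) = 23(15 - x)/(x + 15)^3, which is positive for x < 15 and negative for x > 15. So f has a unique maximum at x = 15, and since 15 is a positive integer, the supremum over n ≥ 1 is attained at n = 15: d_15 = 23·15/(15 + 15)^2 = 23·15/900 = 23/60. Hence ||M|| = 23/60.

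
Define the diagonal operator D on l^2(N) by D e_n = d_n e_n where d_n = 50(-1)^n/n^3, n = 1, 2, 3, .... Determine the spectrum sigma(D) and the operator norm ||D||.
sigma(D) = {50(-1)^n/n^3 : n ≥ 1} ∪ {0}; ||D|| = 50

A bounded diagonal operator on l^2 with diagonal entries d_n has spectrum equal to the closure of {d_n : n ≥ 1}: every d_n is an eigenvalue (with eigenvector e_n), so {d_n} ⊂ sigma(D); the spectrum is closed, so its closure is too; and for lambda not in the closure, (D - lambda I) has bounded inverse (the diagonal entries 1/(d_n - lambda) are bounded). For our sequence d_n = 50(-1)^n/n^3, n = 1, 2, 3, ...:
  - {d_n} = {50(-1)^n/n^3 : n ≥ 1}; the only limit point is 0
  - closure = {50(-1)^n/n^3 : n ≥ 1} ∪ {0}
For the norm: a diagonal operator has ||D|| = sup_n |d_n|. Here |d_n| = 50/n^3 is decreasing, so sup_n |d_n| = |d_1| = 50. So ||D|| = 50.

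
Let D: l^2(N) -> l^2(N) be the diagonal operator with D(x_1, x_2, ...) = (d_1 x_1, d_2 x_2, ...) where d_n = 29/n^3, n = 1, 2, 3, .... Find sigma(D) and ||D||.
sigma(D) = {29/n^3 : n ≥ 1} ∪ {0}; ||D|| = 29

A bounded diagonal operator on l^2 with diagonal entries d_n has spectrum equal to the closure of {d_n : n ≥ 1}: every d_n is an eigenvalue (with eigenvector e_n), so {d_n} ⊂ sigma(D); the spectrum is closed, so its closure is too; and for lambda not in the closure, (D - lambda I) has bounded inverse (the diagonal entries 1/(d_n - lambda) are bounded). For our sequence d_n = 29/n^3, n = 1, 2, 3, ...:
  - {d_n} = {29/n^3 : n ≥ 1}; the only limit point is 0
  - closure = {29/n^3 : n ≥ 1} ∪ {0}
For the norm: a diagonal operator has ||D|| = sup_n |d_n|. Here d_n = 29/n^3 is positive and decreasing, so sup_n |d_n| = d_1 = 29. So ||D|| = 29.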